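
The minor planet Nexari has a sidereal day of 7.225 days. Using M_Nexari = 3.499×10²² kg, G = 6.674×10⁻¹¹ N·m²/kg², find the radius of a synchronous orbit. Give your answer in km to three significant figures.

μ = GM = 6.674×10⁻¹¹ × 3.499×10²² = 2.335×10¹² m³/s².
T = 7.225 days = 6.242×10⁵ s.
A synchronous orbit has period T, so by Kepler's third law a = (μT²/4π²)^(1/3).
μT²/4π² = 2.335×10¹² × (6.242×10⁵)² / 39.48 = 2.305×10²² m³.
a = 2.846×10⁷ m = 28459 km.

r_sync ≈ 28500 km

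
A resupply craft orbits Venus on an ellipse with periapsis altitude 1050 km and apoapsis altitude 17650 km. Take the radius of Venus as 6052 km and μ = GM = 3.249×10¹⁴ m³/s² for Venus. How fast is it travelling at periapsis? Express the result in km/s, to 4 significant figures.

r_p = 6052 + 1050 = 7102.0 km = 7.1020×10⁶ m.
r_a = 6052 + 17650 = 23702 km = 2.3702×10⁷ m.
Semi-major axis a = (r_p + r_a)/2 = 15402 km = 1.540×10⁷ m.
Vis-viva: v² = μ(2/r − 1/a) = 3.249×10¹⁴ × (2.816×10⁻⁷ − 6.493×10⁻⁸) = 7.040×10⁷ m²/s².
v = 8391 m/s = 8.391 km/s.

v ≈ 8.391 km/s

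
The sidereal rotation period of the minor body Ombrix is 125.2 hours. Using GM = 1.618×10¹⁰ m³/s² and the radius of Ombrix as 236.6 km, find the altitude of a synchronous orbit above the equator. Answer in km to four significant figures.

h_sync ≈ 4130 km

T = 125.2 hours = 4.507×10⁵ s.
A synchronous orbit has period T, so by Kepler's third law a = (μT²/4π²)^(1/3).
μT²/4π² = 1.618×10¹⁰ × (4.507×10⁵)² / 39.48 = 8.326×10¹⁹ m³.
a = 4.367×10⁶ m = 4366.6 km.
Altitude h = a − R = 4366.6 − 236.6 = 4130.0 km.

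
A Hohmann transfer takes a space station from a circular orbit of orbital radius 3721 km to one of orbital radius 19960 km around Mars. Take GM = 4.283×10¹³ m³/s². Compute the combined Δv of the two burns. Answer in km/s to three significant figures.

r₁ = 3721 km = 3.721×10⁶ m.
r₂ = 19960 km = 1.996×10⁷ m.
Transfer ellipse a_t = (r₁ + r₂)/2 = 1.184×10⁷ m.
At r₁: circular v_c1 = √(μ/r₁) = 3393 m/s; transfer-periapsis v_p = √[μ(2/r₁ − 1/a_t)] = 4405 m/s.
Δv₁ = v_p − v_c1 = 1012 m/s.
At r₂: circular v_c2 = √(μ/r₂) = 1465 m/s; transfer-apoapsis v_a = √[μ(2/r₂ − 1/a_t)] = 821.2 m/s.
Δv₂ = v_c2 − v_a = 643.7 m/s.
Total Δv = Δv₁ + Δv₂ = 1656 m/s = 1.656 km/s.

Δv_total ≈ 1.66 km/s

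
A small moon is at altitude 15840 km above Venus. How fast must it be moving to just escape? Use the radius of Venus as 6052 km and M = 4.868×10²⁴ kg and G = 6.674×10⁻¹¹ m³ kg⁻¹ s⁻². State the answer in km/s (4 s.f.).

v_esc ≈ 5.448 km/s

μ = GM = 6.674×10⁻¹¹ × 4.868×10²⁴ = 3.249×10¹⁴ m³/s².
r = 6052 + 15840 = 21892 km = 2.1892×10⁷ m.
Escape speed v_esc = √(2μ/r) = √(2 × 3.249×10¹⁴ / 2.189×10⁷) = √(2.968×10⁷) = 5448 m/s.
= 5.448 km/s.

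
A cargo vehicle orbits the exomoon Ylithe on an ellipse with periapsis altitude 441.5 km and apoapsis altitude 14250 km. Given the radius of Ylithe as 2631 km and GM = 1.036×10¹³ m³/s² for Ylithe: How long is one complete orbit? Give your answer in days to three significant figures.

T ≈ 0.712 days

r_p = 2631 + 441.5 = 3072.5 km = 3.0725×10⁶ m.
r_a = 2631 + 14250 = 16881 km = 1.6881×10⁷ m.
Semi-major axis a = (r_p + r_a)/2 = (3072.5 + 16881)/2 = 9976.8 km = 9.977×10⁶ m.
By Kepler's third law T = 2π√(a³/μ) = 2π × 9.790×10³ = 6.152×10⁴ s.
= 0.712 days.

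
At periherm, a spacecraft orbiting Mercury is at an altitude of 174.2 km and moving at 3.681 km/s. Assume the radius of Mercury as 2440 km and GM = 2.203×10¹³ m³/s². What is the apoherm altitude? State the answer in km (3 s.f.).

apoherm altitude ≈ 8280 km

r_p = 2440 + 174.2 = 2614.2 km = 2.614×10⁶ m.
Specific energy ε = v²/2 − μ/r = -1.652×10⁶ J/kg, so a = −μ/(2ε) = 6.667×10⁶ m.
The apsides satisfy r_p + r_a = 2a, so the apoherm radius is 2a − r_p = 1.072×10⁷ m = 10720 km.
Apoherm altitude = 10720 − 2440 = 8279.8 km.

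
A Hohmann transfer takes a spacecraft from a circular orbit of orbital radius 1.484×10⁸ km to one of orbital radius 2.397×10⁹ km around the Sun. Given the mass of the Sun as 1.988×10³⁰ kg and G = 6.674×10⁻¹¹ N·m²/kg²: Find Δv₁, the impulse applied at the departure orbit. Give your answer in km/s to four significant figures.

Δv ≈ 11.13 km/s

μ = GM = 6.674×10⁻¹¹ × 1.988×10³⁰ = 1.327×10²⁰ m³/s².
r₁ = 1.484×10⁸ km = 1.484×10¹¹ m.
r₂ = 2.397×10⁹ km = 2.397×10¹² m.
Transfer ellipse a_t = (r₁ + r₂)/2 = 1.273×10¹² m.
At r₁: circular v_c1 = √(μ/r₁) = 29900 m/s; transfer-perihelion v_p = √[μ(2/r₁ − 1/a_t)] = 41040 m/s.
Δv₁ = v_p − v_c1 = 11130 m/s.
= 11.13 km/s.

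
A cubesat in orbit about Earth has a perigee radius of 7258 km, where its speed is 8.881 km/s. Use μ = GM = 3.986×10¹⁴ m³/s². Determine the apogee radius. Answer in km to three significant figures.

apogee radius ≈ 18500 km

r_p = 7.258×10⁶ m.
Specific energy ε = v²/2 − μ/r = -1.548×10⁷ J/kg, so a = −μ/(2ε) = 1.287×10⁷ m.
The apsides satisfy r_p + r_a = 2a, so the apogee radius is 2a − r_p = 1.849×10⁷ m = 18487 km.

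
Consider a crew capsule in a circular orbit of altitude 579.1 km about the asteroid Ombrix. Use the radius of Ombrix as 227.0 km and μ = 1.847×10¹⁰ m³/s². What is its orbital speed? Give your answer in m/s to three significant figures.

r = 227.0 + 579.1 = 806.10 km = 8.0610×10⁵ m.
For a circular orbit v = √(μ/r) = √(1.847×10¹⁰ / 8.061×10⁵) = √(2.291×10⁴) = 151.4 m/s.

v ≈ 151 m/s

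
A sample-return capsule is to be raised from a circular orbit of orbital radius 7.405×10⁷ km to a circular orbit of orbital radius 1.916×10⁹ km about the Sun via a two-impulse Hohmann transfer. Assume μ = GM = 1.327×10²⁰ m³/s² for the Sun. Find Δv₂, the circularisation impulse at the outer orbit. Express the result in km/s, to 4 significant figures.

r₁ = 7.405×10⁷ km = 7.405×10¹⁰ m.
r₂ = 1.916×10⁹ km = 1.916×10¹² m.
Transfer ellipse a_t = (r₁ + r₂)/2 = 9.950×10¹¹ m.
At r₁: circular v_c1 = √(μ/r₁) = 42330 m/s; transfer-perihelion v_p = √[μ(2/r₁ − 1/a_t)] = 58740 m/s.
At r₂: circular v_c2 = √(μ/r₂) = 8322 m/s; transfer-aphelion v_a = √[μ(2/r₂ − 1/a_t)] = 2270 m/s.
Δv₂ = v_c2 − v_a = 6052 m/s.
= 6.052 km/s.

Δv ≈ 6.052 km/s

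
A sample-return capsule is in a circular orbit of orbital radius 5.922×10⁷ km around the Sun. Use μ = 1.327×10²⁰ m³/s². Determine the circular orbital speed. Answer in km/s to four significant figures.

v ≈ 47.34 km/s

r = 5.922×10⁷ km = 5.922×10¹⁰ m.
For a circular orbit v = √(μ/r) = √(1.327×10²⁰ / 5.922×10¹⁰) = √(2.241×10⁹) = 47340 m/s.
That is 47.34 km/s.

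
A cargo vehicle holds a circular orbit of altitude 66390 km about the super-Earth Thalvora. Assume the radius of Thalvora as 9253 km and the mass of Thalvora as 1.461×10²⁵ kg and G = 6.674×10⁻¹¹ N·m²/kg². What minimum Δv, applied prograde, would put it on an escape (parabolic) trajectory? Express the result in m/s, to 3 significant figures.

Δv ≈ 1490 m/s

μ = GM = 6.674×10⁻¹¹ × 1.461×10²⁵ = 9.751×10¹⁴ m³/s².
r = 9253 + 66390 = 75643 km = 7.5643×10⁷ m.
Circular speed v_c = √(μ/r) = 3590 m/s.
Escape speed v_esc = √(2μ/r) = √2 × v_c = 5077 m/s.
Δv = v_esc − v_c = 1487 m/s.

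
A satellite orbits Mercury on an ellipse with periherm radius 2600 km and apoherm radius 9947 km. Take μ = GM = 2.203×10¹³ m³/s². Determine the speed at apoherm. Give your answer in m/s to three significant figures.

v ≈ 958 m/s

Semi-major axis a = (r_p + r_a)/2 = 6273.5 km = 6.274×10⁶ m.
Vis-viva: v² = μ(2/r − 1/a) = 2.203×10¹³ × (2.011×10⁻⁷ − 1.594×10⁻⁷) = 9.179×10⁵ m²/s².
v = 958.1 m/s.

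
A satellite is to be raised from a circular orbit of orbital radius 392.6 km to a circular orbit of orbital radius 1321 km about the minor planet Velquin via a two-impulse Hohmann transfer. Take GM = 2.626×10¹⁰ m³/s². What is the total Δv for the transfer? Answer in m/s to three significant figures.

r₁ = 392.6 km = 3.926×10⁵ m.
r₂ = 1321 km = 1.321×10⁶ m.
Transfer ellipse a_t = (r₁ + r₂)/2 = 8.568×10⁵ m.
At r₁: circular v_c1 = √(μ/r₁) = 258.6 m/s; transfer-periapsis v_p = √[μ(2/r₁ − 1/a_t)] = 321.1 m/s.
Δv₁ = v_p − v_c1 = 62.51 m/s.
At r₂: circular v_c2 = √(μ/r₂) = 141.0 m/s; transfer-apoapsis v_a = √[μ(2/r₂ − 1/a_t)] = 95.44 m/s.
Δv₂ = v_c2 − v_a = 45.55 m/s.
Total Δv = Δv₁ + Δv₂ = 108.1 m/s.

Δv_total ≈ 108 m/s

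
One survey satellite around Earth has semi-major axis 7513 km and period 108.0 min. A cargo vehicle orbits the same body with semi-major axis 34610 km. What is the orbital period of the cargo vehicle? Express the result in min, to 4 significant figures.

T₂ ≈ 1068 min

Kepler's third law: T² ∝ a³, so T₂ = T₁ (a₂/a₁)^(3/2).
a₂/a₁ = 4.607, (a₂/a₁)^(3/2) = 9.887.
T₂ = 108.0 × 9.887 = 1068 min.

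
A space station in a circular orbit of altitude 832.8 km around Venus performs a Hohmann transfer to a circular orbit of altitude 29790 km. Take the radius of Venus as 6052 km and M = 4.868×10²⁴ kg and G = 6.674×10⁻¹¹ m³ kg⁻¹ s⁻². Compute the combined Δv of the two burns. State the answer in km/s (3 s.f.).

Δv_total ≈ 3.33 km/s

μ = GM = 6.674×10⁻¹¹ × 4.868×10²⁴ = 3.249×10¹⁴ m³/s².
r₁ = 6052 + 832.8 = 6884.8 km = 6.8848×10⁶ m.
r₂ = 6052 + 29790 = 35842 km = 3.5842×10⁷ m.
Transfer ellipse a_t = (r₁ + r₂)/2 = 2.136×10⁷ m.
At r₁: circular v_c1 = √(μ/r₁) = 6869 m/s; transfer-periapsis v_p = √[μ(2/r₁ − 1/a_t)] = 8898 m/s.
Δv₁ = v_p − v_c1 = 2028 m/s.
At r₂: circular v_c2 = √(μ/r₂) = 3011 m/s; transfer-apoapsis v_a = √[μ(2/r₂ − 1/a_t)] = 1709 m/s.
Δv₂ = v_c2 − v_a = 1302 m/s.
Total Δv = Δv₁ + Δv₂ = 3330 m/s = 3.330 km/s.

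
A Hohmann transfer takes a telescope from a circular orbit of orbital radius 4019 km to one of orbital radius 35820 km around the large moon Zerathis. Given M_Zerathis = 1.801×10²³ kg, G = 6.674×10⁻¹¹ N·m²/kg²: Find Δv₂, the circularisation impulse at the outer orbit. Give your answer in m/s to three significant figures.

μ = GM = 6.674×10⁻¹¹ × 1.801×10²³ = 1.202×10¹³ m³/s².
r₁ = 4019 km = 4.019×10⁶ m.
r₂ = 35820 km = 3.582×10⁷ m.
Transfer ellipse a_t = (r₁ + r₂)/2 = 1.992×10⁷ m.
At r₁: circular v_c1 = √(μ/r₁) = 1729 m/s; transfer-periapsis v_p = √[μ(2/r₁ − 1/a_t)] = 2319 m/s.
At r₂: circular v_c2 = √(μ/r₂) = 579.3 m/s; transfer-apoapsis v_a = √[μ(2/r₂ − 1/a_t)] = 260.2 m/s.
Δv₂ = v_c2 − v_a = 319.1 m/s.

Δv ≈ 319 m/s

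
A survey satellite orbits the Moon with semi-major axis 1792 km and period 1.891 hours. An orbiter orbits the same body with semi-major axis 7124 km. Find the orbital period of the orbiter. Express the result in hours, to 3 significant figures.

Kepler's third law: T² ∝ a³, so T₂ = T₁ (a₂/a₁)^(3/2).
a₂/a₁ = 3.975, (a₂/a₁)^(3/2) = 7.926.
T₂ = 1.891 × 7.926 = 14.99 hours.

T₂ ≈ 15.0 hours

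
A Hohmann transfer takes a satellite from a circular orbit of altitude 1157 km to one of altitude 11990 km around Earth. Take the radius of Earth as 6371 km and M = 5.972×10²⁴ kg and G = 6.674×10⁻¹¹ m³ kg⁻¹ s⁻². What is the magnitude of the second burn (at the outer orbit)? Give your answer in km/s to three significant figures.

Δv ≈ 1.11 km/s

μ = GM = 6.674×10⁻¹¹ × 5.972×10²⁴ = 3.986×10¹⁴ m³/s².
r₁ = 6371 + 1157 = 7528.0 km = 7.5280×10⁶ m.
r₂ = 6371 + 11990 = 18361 km = 1.8361×10⁷ m.
Transfer ellipse a_t = (r₁ + r₂)/2 = 1.294×10⁷ m.
At r₁: circular v_c1 = √(μ/r₁) = 7276 m/s; transfer-perigee v_p = √[μ(2/r₁ − 1/a_t)] = 8666 m/s.
At r₂: circular v_c2 = √(μ/r₂) = 4659 m/s; transfer-apogee v_a = √[μ(2/r₂ − 1/a_t)] = 3553 m/s.
Δv₂ = v_c2 − v_a = 1106 m/s.
= 1.106 km/s.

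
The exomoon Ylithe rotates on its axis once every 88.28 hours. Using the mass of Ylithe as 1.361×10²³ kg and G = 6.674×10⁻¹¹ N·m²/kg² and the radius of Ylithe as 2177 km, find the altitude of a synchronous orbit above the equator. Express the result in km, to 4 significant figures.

h_sync ≈ 26360 km

μ = GM = 6.674×10⁻¹¹ × 1.361×10²³ = 9.083×10¹² m³/s².
T = 88.28 hours = 3.178×10⁵ s.
A synchronous orbit has period T, so by Kepler's third law a = (μT²/4π²)^(1/3).
μT²/4π² = 9.083×10¹² × (3.178×10⁵)² / 39.48 = 2.324×10²² m³.
a = 2.854×10⁷ m = 28537 km.
Altitude h = a − R = 28537 − 2177 = 26360 km.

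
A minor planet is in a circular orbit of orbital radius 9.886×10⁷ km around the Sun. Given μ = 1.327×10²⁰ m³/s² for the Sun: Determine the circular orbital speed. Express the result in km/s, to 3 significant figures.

v ≈ 36.6 km/s

r = 9.886×10⁷ km = 9.886×10¹⁰ m.
For a circular orbit v = √(μ/r) = √(1.327×10²⁰ / 9.886×10¹⁰) = √(1.342×10⁹) = 36640 m/s.
That is 36.64 km/s.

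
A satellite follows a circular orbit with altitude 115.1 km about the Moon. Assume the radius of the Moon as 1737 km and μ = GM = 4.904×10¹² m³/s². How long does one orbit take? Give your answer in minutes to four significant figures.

r = 1737 + 115.1 = 1852.1 km = 1.8521×10⁶ m.
Kepler's third law: T = 2π√(r³/μ) = 2π√((1.852×10⁶)³ / 4.904×10¹²).
r³/μ = 1.296×10⁶ s², so T = 2π × 1.138×10³ = 7.152×10³ s.
Converting: 7.152×10³ s ÷ 60.00 = 119.2 minutes.

T ≈ 119.2 minutes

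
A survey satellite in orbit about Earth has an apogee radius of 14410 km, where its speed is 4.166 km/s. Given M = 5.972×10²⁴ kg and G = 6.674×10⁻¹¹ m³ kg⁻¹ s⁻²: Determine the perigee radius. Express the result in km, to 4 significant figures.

μ = GM = 6.674×10⁻¹¹ × 5.972×10²⁴ = 3.986×10¹⁴ m³/s².
r_a = 1.441×10⁷ m.
Specific energy ε = v²/2 − μ/r = -1.898×10⁷ J/kg, so a = −μ/(2ε) = 1.050×10⁷ m.
The apsides satisfy r_p + r_a = 2a, so the perigee radius is 2a − r_a = 6.588×10⁶ m = 6587.8 km.

perigee radius ≈ 6588 km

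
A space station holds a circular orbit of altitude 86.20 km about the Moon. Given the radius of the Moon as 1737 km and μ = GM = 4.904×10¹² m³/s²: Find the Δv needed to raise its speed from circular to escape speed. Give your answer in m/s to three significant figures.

Δv ≈ 679 m/s

r = 1737 + 86.20 = 1823.2 km = 1.8232×10⁶ m.
Circular speed v_c = √(μ/r) = 1640 m/s.
Escape speed v_esc = √(2μ/r) = √2 × v_c = 2319 m/s.
Δv = v_esc − v_c = 679.3 m/s.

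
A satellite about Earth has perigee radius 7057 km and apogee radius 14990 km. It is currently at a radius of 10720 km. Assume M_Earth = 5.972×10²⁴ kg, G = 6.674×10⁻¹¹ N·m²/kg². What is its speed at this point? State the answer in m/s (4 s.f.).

μ = GM = 6.674×10⁻¹¹ × 5.972×10²⁴ = 3.986×10¹⁴ m³/s².
Semi-major axis a = (r_p + r_a)/2 = 11024 km = 1.102×10⁷ m.
Vis-viva: v² = μ(2/r − 1/a) = 3.986×10¹⁴ × (1.866×10⁻⁷ − 9.072×10⁻⁸) = 3.820×10⁷ m²/s².
v = 6181 m/s.

v ≈ 6181 m/s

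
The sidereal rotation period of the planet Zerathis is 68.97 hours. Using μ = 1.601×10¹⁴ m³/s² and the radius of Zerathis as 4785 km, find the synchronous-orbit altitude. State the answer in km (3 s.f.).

h_sync ≈ 58200 km

T = 68.97 hours = 2.483×10⁵ s.
A synchronous orbit has period T, so by Kepler's third law a = (μT²/4π²)^(1/3).
μT²/4π² = 1.601×10¹⁴ × (2.483×10⁵)² / 39.48 = 2.500×10²³ m³.
a = 6.300×10⁷ m = 62997 km.
Altitude h = a − R = 62997 − 4785 = 58212 km.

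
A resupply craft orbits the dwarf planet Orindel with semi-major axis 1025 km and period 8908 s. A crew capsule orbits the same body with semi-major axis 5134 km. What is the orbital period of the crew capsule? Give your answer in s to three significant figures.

Kepler's third law: T² ∝ a³, so T₂ = T₁ (a₂/a₁)^(3/2).
a₂/a₁ = 5.009, (a₂/a₁)^(3/2) = 11.21.
T₂ = 8908 × 11.21 = 99860 s.

T₂ ≈ 99900 s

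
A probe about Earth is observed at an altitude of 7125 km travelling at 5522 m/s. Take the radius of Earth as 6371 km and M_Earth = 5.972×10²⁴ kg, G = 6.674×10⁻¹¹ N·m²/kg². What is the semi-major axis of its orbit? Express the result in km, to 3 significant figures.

μ = GM = 6.674×10⁻¹¹ × 5.972×10²⁴ = 3.986×10¹⁴ m³/s².
r = 6371 + 7125 = 13496 km = 1.350×10⁷ m.
Vis-viva rearranged: 1/a = 2/r − v²/μ = 1.482×10⁻⁷ − 7.650×10⁻⁸ = 7.169×10⁻⁸ m⁻¹.
a = 1.395×10⁷ m = 13949 km.

a ≈ 13900 km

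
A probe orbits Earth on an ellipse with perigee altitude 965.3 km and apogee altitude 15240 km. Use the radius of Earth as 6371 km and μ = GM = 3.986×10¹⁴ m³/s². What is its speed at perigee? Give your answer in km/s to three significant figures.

r_p = 6371 + 965.3 = 7336.3 km = 7.3363×10⁶ m.
r_a = 6371 + 15240 = 21611 km = 2.1611×10⁷ m.
Semi-major axis a = (r_p + r_a)/2 = 14474 km = 1.447×10⁷ m.
Vis-viva: v² = μ(2/r − 1/a) = 3.986×10¹⁴ × (2.726×10⁻⁷ − 6.909×10⁻⁸) = 8.113×10⁷ m²/s².
v = 9007 m/s = 9.007 km/s.

v ≈ 9.01 km/s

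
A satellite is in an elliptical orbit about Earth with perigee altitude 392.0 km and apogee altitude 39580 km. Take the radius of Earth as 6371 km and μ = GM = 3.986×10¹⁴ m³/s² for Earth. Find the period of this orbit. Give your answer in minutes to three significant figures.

r_p = 6371 + 392.0 = 6763.0 km = 6.7630×10⁶ m.
r_a = 6371 + 39580 = 45951 km = 4.5951×10⁷ m.
Semi-major axis a = (r_p + r_a)/2 = (6763.0 + 45951)/2 = 26357 km = 2.636×10⁷ m.
By Kepler's third law T = 2π√(a³/μ) = 2π × 6.778×10³ = 4.258×10⁴ s.
= 709.7 minutes.

T ≈ 710 minutes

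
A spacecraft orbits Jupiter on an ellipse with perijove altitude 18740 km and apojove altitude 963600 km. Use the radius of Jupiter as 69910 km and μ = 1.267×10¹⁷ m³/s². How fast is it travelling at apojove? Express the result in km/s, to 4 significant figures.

r_p = 69910 + 18740 = 88650 km = 8.8650×10⁷ m.
r_a = 69910 + 963600 = 1033500 km = 1.0335×10⁹ m.
Semi-major axis a = (r_p + r_a)/2 = 5.6108×10⁵ km = 5.611×10⁸ m.
Vis-viva: v² = μ(2/r − 1/a) = 1.267×10¹⁷ × (1.935×10⁻⁹ − 1.782×10⁻⁹) = 1.937×10⁷ m²/s².
v = 4401 m/s = 4.401 km/s.

v ≈ 4.401 km/s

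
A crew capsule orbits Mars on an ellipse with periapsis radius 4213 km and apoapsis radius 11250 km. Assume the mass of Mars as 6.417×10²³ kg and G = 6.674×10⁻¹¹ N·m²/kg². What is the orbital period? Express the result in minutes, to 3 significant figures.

T ≈ 344 minutes

μ = GM = 6.674×10⁻¹¹ × 6.417×10²³ = 4.283×10¹³ m³/s².
Semi-major axis a = (r_p + r_a)/2 = (4213.0 + 11250)/2 = 7731.5 km = 7.732×10⁶ m.
By Kepler's third law T = 2π√(a³/μ) = 2π × 3.285×10³ = 2.064×10⁴ s.
= 344.0 minutes.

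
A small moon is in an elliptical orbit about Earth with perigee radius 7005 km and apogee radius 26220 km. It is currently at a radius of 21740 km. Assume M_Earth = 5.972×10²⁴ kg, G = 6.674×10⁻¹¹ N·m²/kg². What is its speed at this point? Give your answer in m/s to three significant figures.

v ≈ 3560 m/s

μ = GM = 6.674×10⁻¹¹ × 5.972×10²⁴ = 3.986×10¹⁴ m³/s².
Semi-major axis a = (r_p + r_a)/2 = 16612 km = 1.661×10⁷ m.
Vis-viva: v² = μ(2/r − 1/a) = 3.986×10¹⁴ × (9.200×10⁻⁸ − 6.020×10⁻⁸) = 1.267×10⁷ m²/s².
v = 3560 m/s.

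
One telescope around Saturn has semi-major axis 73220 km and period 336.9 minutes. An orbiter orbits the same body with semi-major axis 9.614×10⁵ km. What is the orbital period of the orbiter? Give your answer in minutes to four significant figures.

T₂ ≈ 16030 minutes

Kepler's third law: T² ∝ a³, so T₂ = T₁ (a₂/a₁)^(3/2).
a₂/a₁ = 13.13, (a₂/a₁)^(3/2) = 47.58.
T₂ = 336.9 × 47.58 = 16030 minutes.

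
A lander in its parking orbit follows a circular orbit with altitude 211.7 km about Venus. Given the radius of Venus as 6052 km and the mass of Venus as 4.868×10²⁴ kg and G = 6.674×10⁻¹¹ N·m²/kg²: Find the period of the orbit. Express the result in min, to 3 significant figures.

T ≈ 91.1 min

μ = GM = 6.674×10⁻¹¹ × 4.868×10²⁴ = 3.249×10¹⁴ m³/s².
r = 6052 + 211.7 = 6263.7 km = 6.2637×10⁶ m.
Kepler's third law: T = 2π√(r³/μ) = 2π√((6.264×10⁶)³ / 3.249×10¹⁴).
r³/μ = 7.564×10⁵ s², so T = 2π × 8.697×10² = 5.465×10³ s.
Converting: 5.465×10³ s ÷ 60.00 = 91.08 min.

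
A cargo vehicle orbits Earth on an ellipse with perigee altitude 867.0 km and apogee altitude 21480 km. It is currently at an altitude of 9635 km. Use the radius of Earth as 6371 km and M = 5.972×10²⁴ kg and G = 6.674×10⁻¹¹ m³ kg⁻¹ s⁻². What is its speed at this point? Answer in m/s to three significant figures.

μ = GM = 6.674×10⁻¹¹ × 5.972×10²⁴ = 3.986×10¹⁴ m³/s².
r_p = 6371 + 867.0 = 7238.0 km = 7.2380×10⁶ m.
r_a = 6371 + 21480 = 27851 km = 2.7851×10⁷ m.
r = 6371 + 9635 = 16006 km = 1.601×10⁷ m.
Semi-major axis a = (r_p + r_a)/2 = 17544 km = 1.754×10⁷ m.
Vis-viva: v² = μ(2/r − 1/a) = 3.986×10¹⁴ × (1.250×10⁻⁷ − 5.700×10⁻⁸) = 2.709×10⁷ m²/s².
v = 5204 m/s.

v ≈ 5200 m/s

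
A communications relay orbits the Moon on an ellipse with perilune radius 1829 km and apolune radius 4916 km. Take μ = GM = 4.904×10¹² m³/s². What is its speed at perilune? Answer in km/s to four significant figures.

v ≈ 1.977 km/s

Semi-major axis a = (r_p + r_a)/2 = 3372.5 km = 3.372×10⁶ m.
Vis-viva: v² = μ(2/r − 1/a) = 4.904×10¹² × (1.093×10⁻⁶ − 2.965×10⁻⁷) = 3.908×10⁶ m²/s².
v = 1977 m/s = 1.977 km/s.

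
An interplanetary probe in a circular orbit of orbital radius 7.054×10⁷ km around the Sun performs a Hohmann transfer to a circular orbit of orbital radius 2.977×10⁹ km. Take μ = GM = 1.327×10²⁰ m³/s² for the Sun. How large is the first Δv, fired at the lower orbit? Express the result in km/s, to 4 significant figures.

r₁ = 7.054×10⁷ km = 7.054×10¹⁰ m.
r₂ = 2.977×10⁹ km = 2.977×10¹² m.
Transfer ellipse a_t = (r₁ + r₂)/2 = 1.524×10¹² m.
At r₁: circular v_c1 = √(μ/r₁) = 43370 m/s; transfer-perihelion v_p = √[μ(2/r₁ − 1/a_t)] = 60620 m/s.
Δv₁ = v_p − v_c1 = 17250 m/s.
= 17.25 km/s.

Δv ≈ 17.25 km/s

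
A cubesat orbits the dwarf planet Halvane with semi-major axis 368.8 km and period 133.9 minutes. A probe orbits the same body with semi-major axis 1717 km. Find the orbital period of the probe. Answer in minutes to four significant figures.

Kepler's third law: T² ∝ a³, so T₂ = T₁ (a₂/a₁)^(3/2).
a₂/a₁ = 4.656, (a₂/a₁)^(3/2) = 10.05.
T₂ = 133.9 × 10.05 = 1345 minutes.

T₂ ≈ 1345 minutes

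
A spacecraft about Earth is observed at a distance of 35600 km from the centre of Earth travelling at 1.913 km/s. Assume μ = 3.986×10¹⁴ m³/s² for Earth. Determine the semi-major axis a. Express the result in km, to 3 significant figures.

a ≈ 21300 km

r = 3.560×10⁷ m.
Specific orbital energy ε = v²/2 − μ/r = (1913)²/2 − 3.986×10¹⁴/3.560×10⁷ = -9.367×10⁶ J/kg.
Since ε = −μ/(2a), a = −μ/(2ε) = 2.128×10⁷ m = 21277 km.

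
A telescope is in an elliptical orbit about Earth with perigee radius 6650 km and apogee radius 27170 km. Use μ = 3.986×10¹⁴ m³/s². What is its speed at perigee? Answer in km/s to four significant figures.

Semi-major axis a = (r_p + r_a)/2 = 16910 km = 1.691×10⁷ m.
Vis-viva: v² = μ(2/r − 1/a) = 3.986×10¹⁴ × (3.008×10⁻⁷ − 5.914×10⁻⁸) = 9.631×10⁷ m²/s².
v = 9814 m/s = 9.814 km/s.

v ≈ 9.814 km/s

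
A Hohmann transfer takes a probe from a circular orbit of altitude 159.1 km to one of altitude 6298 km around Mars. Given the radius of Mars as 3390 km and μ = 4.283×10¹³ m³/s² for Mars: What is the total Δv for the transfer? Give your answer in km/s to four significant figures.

r₁ = 3390 + 159.1 = 3549.1 km = 3.5491×10⁶ m.
r₂ = 3390 + 6298 = 9688.0 km = 9.6880×10⁶ m.
Transfer ellipse a_t = (r₁ + r₂)/2 = 6.619×10⁶ m.
At r₁: circular v_c1 = √(μ/r₁) = 3474 m/s; transfer-periapsis v_p = √[μ(2/r₁ − 1/a_t)] = 4203 m/s.
Δv₁ = v_p − v_c1 = 729.0 m/s.
At r₂: circular v_c2 = √(μ/r₂) = 2103 m/s; transfer-apoapsis v_a = √[μ(2/r₂ − 1/a_t)] = 1540 m/s.
Δv₂ = v_c2 − v_a = 562.9 m/s.
Total Δv = Δv₁ + Δv₂ = 1292 m/s = 1.292 km/s.

Δv_total ≈ 1.292 km/s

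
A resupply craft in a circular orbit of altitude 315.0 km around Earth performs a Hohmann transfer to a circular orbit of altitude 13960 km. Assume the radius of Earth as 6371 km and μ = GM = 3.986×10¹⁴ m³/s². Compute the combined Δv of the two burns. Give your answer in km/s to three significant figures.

Δv_total ≈ 3.06 km/s

r₁ = 6371 + 315.0 = 6686.0 km = 6.6860×10⁶ m.
r₂ = 6371 + 13960 = 20331 km = 2.0331×10⁷ m.
Transfer ellipse a_t = (r₁ + r₂)/2 = 1.351×10⁷ m.
At r₁: circular v_c1 = √(μ/r₁) = 7721 m/s; transfer-perigee v_p = √[μ(2/r₁ − 1/a_t)] = 9472 m/s.
Δv₁ = v_p − v_c1 = 1751 m/s.
At r₂: circular v_c2 = √(μ/r₂) = 4428 m/s; transfer-apogee v_a = √[μ(2/r₂ − 1/a_t)] = 3115 m/s.
Δv₂ = v_c2 − v_a = 1313 m/s.
Total Δv = Δv₁ + Δv₂ = 3064 m/s = 3.064 km/s.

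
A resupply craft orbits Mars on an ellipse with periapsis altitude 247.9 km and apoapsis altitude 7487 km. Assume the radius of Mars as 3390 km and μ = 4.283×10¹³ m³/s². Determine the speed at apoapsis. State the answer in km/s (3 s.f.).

v ≈ 1.40 km/s

r_p = 3390 + 247.9 = 3637.9 km = 3.6379×10⁶ m.
r_a = 3390 + 7487 = 10877 km = 1.0877×10⁷ m.
Semi-major axis a = (r_p + r_a)/2 = 7257.4 km = 7.257×10⁶ m.
Vis-viva: v² = μ(2/r − 1/a) = 4.283×10¹³ × (1.839×10⁻⁷ − 1.378×10⁻⁷) = 1.974×10⁶ m²/s².
v = 1405 m/s = 1.405 km/s.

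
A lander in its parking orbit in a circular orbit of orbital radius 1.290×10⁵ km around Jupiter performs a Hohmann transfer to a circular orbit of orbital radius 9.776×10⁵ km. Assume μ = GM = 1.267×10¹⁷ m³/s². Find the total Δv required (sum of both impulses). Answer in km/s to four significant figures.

Δv_total ≈ 16.21 km/s

r₁ = 1.290×10⁵ km = 1.290×10⁸ m.
r₂ = 9.776×10⁵ km = 9.776×10⁸ m.
Transfer ellipse a_t = (r₁ + r₂)/2 = 5.533×10⁸ m.
At r₁: circular v_c1 = √(μ/r₁) = 31340 m/s; transfer-perijove v_p = √[μ(2/r₁ − 1/a_t)] = 41660 m/s.
Δv₁ = v_p − v_c1 = 10320 m/s.
At r₂: circular v_c2 = √(μ/r₂) = 11380 m/s; transfer-apojove v_a = √[μ(2/r₂ − 1/a_t)] = 5497 m/s.
Δv₂ = v_c2 − v_a = 5887 m/s.
Total Δv = Δv₁ + Δv₂ = 16210 m/s = 16.21 km/s.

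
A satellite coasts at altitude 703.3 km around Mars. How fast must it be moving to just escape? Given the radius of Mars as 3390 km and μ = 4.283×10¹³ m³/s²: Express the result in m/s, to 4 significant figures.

r = 3390 + 703.3 = 4093.3 km = 4.0933×10⁶ m.
Escape speed v_esc = √(2μ/r) = √(2 × 4.283×10¹³ / 4.093×10⁶) = √(2.093×10⁷) = 4575 m/s.

v_esc ≈ 4575 m/s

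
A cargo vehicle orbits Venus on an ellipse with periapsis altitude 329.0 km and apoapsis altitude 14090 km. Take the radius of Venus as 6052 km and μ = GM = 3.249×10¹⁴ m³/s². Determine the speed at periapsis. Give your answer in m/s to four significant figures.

r_p = 6052 + 329.0 = 6381.0 km = 6.3810×10⁶ m.
r_a = 6052 + 14090 = 20142 km = 2.0142×10⁷ m.
Semi-major axis a = (r_p + r_a)/2 = 13262 km = 1.326×10⁷ m.
Vis-viva: v² = μ(2/r − 1/a) = 3.249×10¹⁴ × (3.134×10⁻⁷ − 7.541×10⁻⁸) = 7.733×10⁷ m²/s².
v = 8794 m/s.

v ≈ 8794 m/s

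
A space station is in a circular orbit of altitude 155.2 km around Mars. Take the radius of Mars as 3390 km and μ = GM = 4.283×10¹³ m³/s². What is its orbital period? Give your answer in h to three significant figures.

r = 3390 + 155.2 = 3545.2 km = 3.5452×10⁶ m.
Kepler's third law: T = 2π√(r³/μ) = 2π√((3.545×10⁶)³ / 4.283×10¹³).
r³/μ = 1.040×10⁶ s², so T = 2π × 1.020×10³ = 6.409×10³ s.
Converting: 6.409×10³ s ÷ 3600 = 1.780 h.

T ≈ 1.78 h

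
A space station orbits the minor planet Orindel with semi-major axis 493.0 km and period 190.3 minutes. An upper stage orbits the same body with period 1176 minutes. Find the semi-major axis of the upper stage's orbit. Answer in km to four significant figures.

a₂ ≈ 1660 km

Kepler's third law: a³ ∝ T², so a₂ = a₁ (T₂/T₁)^(2/3).
T₂/T₁ = 6.180, (T₂/T₁)^(2/3) = 3.368.
a₂ = 493.0 × 3.368 = 1660 km.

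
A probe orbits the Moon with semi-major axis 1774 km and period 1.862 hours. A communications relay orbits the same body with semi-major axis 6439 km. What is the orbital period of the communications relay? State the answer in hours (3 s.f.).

Kepler's third law: T² ∝ a³, so T₂ = T₁ (a₂/a₁)^(3/2).
a₂/a₁ = 3.630, (a₂/a₁)^(3/2) = 6.915.
T₂ = 1.862 × 6.915 = 12.88 hours.

T₂ ≈ 12.9 hours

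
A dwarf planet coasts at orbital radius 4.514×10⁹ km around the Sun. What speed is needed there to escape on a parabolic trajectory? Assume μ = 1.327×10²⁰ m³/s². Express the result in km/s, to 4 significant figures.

r = 4.514×10⁹ km = 4.514×10¹² m.
Escape speed v_esc = √(2μ/r) = √(2 × 1.327×10²⁰ / 4.514×10¹²) = √(5.879×10⁷) = 7668 m/s.
= 7.668 km/s.

v_esc ≈ 7.668 km/s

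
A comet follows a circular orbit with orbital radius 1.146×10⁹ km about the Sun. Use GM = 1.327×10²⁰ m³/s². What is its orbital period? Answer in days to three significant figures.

T ≈ 7740 days

r = 1.146×10⁹ km = 1.146×10¹² m.
Kepler's third law: T = 2π√(r³/μ) = 2π√((1.146×10¹²)³ / 1.327×10²⁰).
r³/μ = 1.134×10¹⁶ s², so T = 2π × 1.065×10⁸ = 6.691×10⁸ s.
Converting: 6.691×10⁸ s ÷ 86400 = 7745 days.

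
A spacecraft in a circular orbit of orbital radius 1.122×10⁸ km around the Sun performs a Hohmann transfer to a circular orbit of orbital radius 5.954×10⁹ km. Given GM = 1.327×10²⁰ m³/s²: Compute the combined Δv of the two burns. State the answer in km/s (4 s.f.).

r₁ = 1.122×10⁸ km = 1.122×10¹¹ m.
r₂ = 5.954×10⁹ km = 5.954×10¹² m.
Transfer ellipse a_t = (r₁ + r₂)/2 = 3.033×10¹² m.
At r₁: circular v_c1 = √(μ/r₁) = 34390 m/s; transfer-perihelion v_p = √[μ(2/r₁ − 1/a_t)] = 48180 m/s.
Δv₁ = v_p − v_c1 = 13790 m/s.
At r₂: circular v_c2 = √(μ/r₂) = 4721 m/s; transfer-aphelion v_a = √[μ(2/r₂ − 1/a_t)] = 908.0 m/s.
Δv₂ = v_c2 − v_a = 3813 m/s.
Total Δv = Δv₁ + Δv₂ = 17610 m/s = 17.61 km/s.

Δv_total ≈ 17.61 km/s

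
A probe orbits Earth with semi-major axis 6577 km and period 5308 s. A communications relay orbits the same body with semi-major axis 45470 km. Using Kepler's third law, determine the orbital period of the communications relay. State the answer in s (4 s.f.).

T₂ ≈ 96490 s

Kepler's third law: T² ∝ a³, so T₂ = T₁ (a₂/a₁)^(3/2).
a₂/a₁ = 6.913, (a₂/a₁)^(3/2) = 18.18.
T₂ = 5308 × 18.18 = 96490 s.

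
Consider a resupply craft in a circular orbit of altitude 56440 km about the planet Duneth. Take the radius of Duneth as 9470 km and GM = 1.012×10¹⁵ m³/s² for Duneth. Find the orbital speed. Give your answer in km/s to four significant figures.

v ≈ 3.918 km/s

r = 9470 + 56440 = 65910 km = 6.5910×10⁷ m.
For a circular orbit v = √(μ/r) = √(1.012×10¹⁵ / 6.591×10⁷) = √(1.535×10⁷) = 3918 m/s.
That is 3.918 km/s.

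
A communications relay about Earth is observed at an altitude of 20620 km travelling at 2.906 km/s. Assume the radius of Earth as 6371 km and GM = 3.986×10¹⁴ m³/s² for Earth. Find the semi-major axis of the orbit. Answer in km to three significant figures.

r = 6371 + 20620 = 26991 km = 2.699×10⁷ m.
Specific orbital energy ε = v²/2 − μ/r = (2906)²/2 − 3.986×10¹⁴/2.699×10⁷ = -1.055×10⁷ J/kg.
Since ε = −μ/(2a), a = −μ/(2ε) = 1.890×10⁷ m = 18899 km.

a ≈ 18900 km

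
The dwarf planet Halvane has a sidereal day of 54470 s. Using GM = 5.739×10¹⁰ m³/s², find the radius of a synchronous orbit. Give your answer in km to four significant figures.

r_sync ≈ 1628 km

A synchronous orbit has period T, so by Kepler's third law a = (μT²/4π²)^(1/3).
μT²/4π² = 5.739×10¹⁰ × (5.447×10⁴)² / 39.48 = 4.313×10¹⁸ m³.
a = 1.628×10⁶ m = 1627.8 km.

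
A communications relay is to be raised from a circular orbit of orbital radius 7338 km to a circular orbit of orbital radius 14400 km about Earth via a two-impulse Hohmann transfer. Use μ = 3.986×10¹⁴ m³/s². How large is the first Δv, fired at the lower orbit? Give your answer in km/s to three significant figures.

Δv ≈ 1.11 km/s

r₁ = 7338 km = 7.338×10⁶ m.
r₂ = 14400 km = 1.440×10⁷ m.
Transfer ellipse a_t = (r₁ + r₂)/2 = 1.087×10⁷ m.
At r₁: circular v_c1 = √(μ/r₁) = 7370 m/s; transfer-perigee v_p = √[μ(2/r₁ − 1/a_t)] = 8483 m/s.
Δv₁ = v_p − v_c1 = 1113 m/s.
= 1.113 km/s.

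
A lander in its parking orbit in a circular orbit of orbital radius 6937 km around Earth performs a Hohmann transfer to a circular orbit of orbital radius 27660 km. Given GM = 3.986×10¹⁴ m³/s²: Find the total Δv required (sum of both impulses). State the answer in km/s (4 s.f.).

r₁ = 6937 km = 6.937×10⁶ m.
r₂ = 27660 km = 2.766×10⁷ m.
Transfer ellipse a_t = (r₁ + r₂)/2 = 1.730×10⁷ m.
At r₁: circular v_c1 = √(μ/r₁) = 7580 m/s; transfer-perigee v_p = √[μ(2/r₁ − 1/a_t)] = 9585 m/s.
Δv₁ = v_p − v_c1 = 2005 m/s.
At r₂: circular v_c2 = √(μ/r₂) = 3796 m/s; transfer-apogee v_a = √[μ(2/r₂ − 1/a_t)] = 2404 m/s.
Δv₂ = v_c2 − v_a = 1392 m/s.
Total Δv = Δv₁ + Δv₂ = 3397 m/s = 3.397 km/s.

Δv_total ≈ 3.397 km/s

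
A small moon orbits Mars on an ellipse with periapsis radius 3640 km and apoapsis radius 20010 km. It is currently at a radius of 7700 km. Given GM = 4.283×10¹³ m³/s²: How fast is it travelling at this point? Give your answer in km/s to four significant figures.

v ≈ 2.739 km/s

Semi-major axis a = (r_p + r_a)/2 = 11825 km = 1.182×10⁷ m.
Vis-viva: v² = μ(2/r − 1/a) = 4.283×10¹³ × (2.597×10⁻⁷ − 8.457×10⁻⁸) = 7.503×10⁶ m²/s².
v = 2739 m/s = 2.739 km/s.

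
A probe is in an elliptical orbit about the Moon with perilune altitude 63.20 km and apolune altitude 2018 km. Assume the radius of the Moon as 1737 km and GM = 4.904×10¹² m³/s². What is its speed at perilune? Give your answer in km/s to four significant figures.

v ≈ 1.919 km/s

r_p = 1737 + 63.20 = 1800.2 km = 1.8002×10⁶ m.
r_a = 1737 + 2018 = 3755.0 km = 3.7550×10⁶ m.
Semi-major axis a = (r_p + r_a)/2 = 2777.6 km = 2.778×10⁶ m.
Vis-viva: v² = μ(2/r − 1/a) = 4.904×10¹² × (1.111×10⁻⁶ − 3.600×10⁻⁷) = 3.683×10⁶ m²/s².
v = 1919 m/s = 1.919 km/s.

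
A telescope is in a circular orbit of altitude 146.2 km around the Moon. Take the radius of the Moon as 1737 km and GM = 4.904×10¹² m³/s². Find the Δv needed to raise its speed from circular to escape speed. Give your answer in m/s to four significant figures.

Δv ≈ 668.4 m/s

r = 1737 + 146.2 = 1883.2 km = 1.8832×10⁶ m.
Circular speed v_c = √(μ/r) = 1614 m/s.
Escape speed v_esc = √(2μ/r) = √2 × v_c = 2282 m/s.
Δv = v_esc − v_c = 668.4 m/s.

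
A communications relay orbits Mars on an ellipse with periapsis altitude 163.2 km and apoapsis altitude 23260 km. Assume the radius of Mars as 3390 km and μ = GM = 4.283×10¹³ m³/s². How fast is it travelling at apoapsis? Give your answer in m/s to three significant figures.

r_p = 3390 + 163.2 = 3553.2 km = 3.5532×10⁶ m.
r_a = 3390 + 23260 = 26650 km = 2.6650×10⁷ m.
Semi-major axis a = (r_p + r_a)/2 = 15102 km = 1.510×10⁷ m.
Vis-viva: v² = μ(2/r − 1/a) = 4.283×10¹³ × (7.505×10⁻⁸ − 6.622×10⁻⁸) = 3.781×10⁵ m²/s².
v = 614.9 m/s.

v ≈ 615 m/s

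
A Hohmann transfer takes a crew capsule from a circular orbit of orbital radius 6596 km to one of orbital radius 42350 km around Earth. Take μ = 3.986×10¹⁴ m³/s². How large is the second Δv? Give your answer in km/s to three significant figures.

r₁ = 6596 km = 6.596×10⁶ m.
r₂ = 42350 km = 4.235×10⁷ m.
Transfer ellipse a_t = (r₁ + r₂)/2 = 2.447×10⁷ m.
At r₁: circular v_c1 = √(μ/r₁) = 7774 m/s; transfer-perigee v_p = √[μ(2/r₁ − 1/a_t)] = 10230 m/s.
At r₂: circular v_c2 = √(μ/r₂) = 3068 m/s; transfer-apogee v_a = √[μ(2/r₂ − 1/a_t)] = 1593 m/s.
Δv₂ = v_c2 − v_a = 1475 m/s.
= 1.475 km/s.

Δv ≈ 1.48 km/s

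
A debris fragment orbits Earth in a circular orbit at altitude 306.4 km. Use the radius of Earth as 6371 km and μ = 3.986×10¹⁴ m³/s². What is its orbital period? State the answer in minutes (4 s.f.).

T ≈ 90.50 minutes

r = 6371 + 306.4 = 6677.4 km = 6.6774×10⁶ m.
Kepler's third law: T = 2π√(r³/μ) = 2π√((6.677×10⁶)³ / 3.986×10¹⁴).
r³/μ = 7.469×10⁵ s², so T = 2π × 8.643×10² = 5.430×10³ s.
Converting: 5.430×10³ s ÷ 60.00 = 90.50 minutes.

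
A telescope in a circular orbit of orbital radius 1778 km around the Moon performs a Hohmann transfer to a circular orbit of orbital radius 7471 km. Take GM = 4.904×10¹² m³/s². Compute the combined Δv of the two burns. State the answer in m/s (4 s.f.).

r₁ = 1778 km = 1.778×10⁶ m.
r₂ = 7471 km = 7.471×10⁶ m.
Transfer ellipse a_t = (r₁ + r₂)/2 = 4.624×10⁶ m.
At r₁: circular v_c1 = √(μ/r₁) = 1661 m/s; transfer-perilune v_p = √[μ(2/r₁ − 1/a_t)] = 2111 m/s.
Δv₁ = v_p − v_c1 = 450.1 m/s.
At r₂: circular v_c2 = √(μ/r₂) = 810.2 m/s; transfer-apolune v_a = √[μ(2/r₂ − 1/a_t)] = 502.4 m/s.
Δv₂ = v_c2 − v_a = 307.8 m/s.
Total Δv = Δv₁ + Δv₂ = 757.9 m/s.

Δv_total ≈ 757.9 m/s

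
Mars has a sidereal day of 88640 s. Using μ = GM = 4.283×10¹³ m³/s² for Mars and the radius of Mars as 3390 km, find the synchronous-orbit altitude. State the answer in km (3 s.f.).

h_sync ≈ 17000 km

A synchronous orbit has period T, so by Kepler's third law a = (μT²/4π²)^(1/3).
μT²/4π² = 4.283×10¹³ × (8.864×10⁴)² / 39.48 = 8.524×10²¹ m³.
a = 2.043×10⁷ m = 20428 km.
Altitude h = a − R = 20428 − 3390 = 17038 km.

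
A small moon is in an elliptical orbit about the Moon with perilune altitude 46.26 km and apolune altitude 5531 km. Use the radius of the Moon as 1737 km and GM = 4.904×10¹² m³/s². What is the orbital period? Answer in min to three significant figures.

r_p = 1737 + 46.26 = 1783.3 km = 1.7833×10⁶ m.
r_a = 1737 + 5531 = 7268.0 km = 7.2680×10⁶ m.
Semi-major axis a = (r_p + r_a)/2 = (1783.3 + 7268.0)/2 = 4525.6 km = 4.526×10⁶ m.
By Kepler's third law T = 2π√(a³/μ) = 2π × 4.348×10³ = 2.732×10⁴ s.
= 455.3 min.

T ≈ 455 min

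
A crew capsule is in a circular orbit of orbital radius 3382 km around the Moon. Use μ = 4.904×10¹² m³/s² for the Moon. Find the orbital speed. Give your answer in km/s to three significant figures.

r = 3382 km = 3.382×10⁶ m.
For a circular orbit v = √(μ/r) = √(4.904×10¹² / 3.382×10⁶) = √(1.450×10⁶) = 1204 m/s.
That is 1.204 km/s.

v ≈ 1.20 km/s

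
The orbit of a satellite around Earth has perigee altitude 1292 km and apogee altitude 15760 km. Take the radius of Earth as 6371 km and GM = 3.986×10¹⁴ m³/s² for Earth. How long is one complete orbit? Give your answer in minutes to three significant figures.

r_p = 6371 + 1292 = 7663.0 km = 7.6630×10⁶ m.
r_a = 6371 + 15760 = 22131 km = 2.2131×10⁷ m.
Semi-major axis a = (r_p + r_a)/2 = (7663.0 + 22131)/2 = 14897 km = 1.490×10⁷ m.
By Kepler's third law T = 2π√(a³/μ) = 2π × 2.880×10³ = 1.810×10⁴ s.
= 301.6 minutes.

T ≈ 302 minutes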